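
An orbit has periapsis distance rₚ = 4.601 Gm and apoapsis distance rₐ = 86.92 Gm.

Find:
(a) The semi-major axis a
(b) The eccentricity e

Convert to SI: rₚ = 4.601 Gm = 4.601e+09 m; rₐ = 86.92 Gm = 8.692e+10 m.
(a) a = (rₚ + rₐ) / 2 = (4.601e+09 + 8.692e+10) / 2 ≈ 4.576e+10 m = 45.76 Gm.
(b) e = (rₐ − rₚ) / (rₐ + rₚ) = (8.692e+10 − 4.601e+09) / (8.692e+10 + 4.601e+09) ≈ 0.8995.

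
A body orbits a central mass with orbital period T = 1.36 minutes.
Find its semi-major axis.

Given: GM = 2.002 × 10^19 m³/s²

Convert to SI: T = 1.36 minutes = 81.6 s.
Invert Kepler's third law: a = (GM · T² / (4π²))^(1/3).
Substituting T = 81.6 s and GM = 2.002e+19 m³/s²:
a = (2.002e+19 · (81.6)² / (4π²))^(1/3) m
a ≈ 1.5e+07 m = 15 Mm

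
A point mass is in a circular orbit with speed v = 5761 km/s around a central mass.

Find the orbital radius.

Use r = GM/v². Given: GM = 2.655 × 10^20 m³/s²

Convert to SI: v = 5761 km/s = 5.761e+06 m/s.
For a circular orbit, v² = GM / r, so r = GM / v².
r = 2.655e+20 / (5.761e+06)² m ≈ 8e+06 m = 8 Mm.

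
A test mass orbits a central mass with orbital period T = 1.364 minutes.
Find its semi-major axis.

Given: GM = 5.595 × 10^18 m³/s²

Convert to SI: T = 1.364 minutes = 81.84 s.
Invert Kepler's third law: a = (GM · T² / (4π²))^(1/3).
Substituting T = 81.84 s and GM = 5.595e+18 m³/s²:
a = (5.595e+18 · (81.84)² / (4π²))^(1/3) m
a ≈ 9.828e+06 m = 9.828 Mm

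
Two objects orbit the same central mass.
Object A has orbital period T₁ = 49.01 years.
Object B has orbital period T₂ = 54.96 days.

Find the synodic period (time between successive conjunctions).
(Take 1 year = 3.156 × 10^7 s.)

Convert to SI: T₁ = 49.01 years = 1.54676e+09 s; T₂ = 54.96 days = 4.74854e+06 s.
T_syn = |T₁ · T₂ / (T₁ − T₂)|.
T_syn = |1.54676e+09 · 4.74854e+06 / (1.54676e+09 − 4.74854e+06)| s ≈ 4.763e+06 s = 55.13 days.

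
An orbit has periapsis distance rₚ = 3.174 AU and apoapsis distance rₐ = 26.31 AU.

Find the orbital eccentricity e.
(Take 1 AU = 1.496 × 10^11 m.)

Convert to SI: rₚ = 3.174 AU = 4.7483e+11 m; rₐ = 26.31 AU = 3.93598e+12 m.
e = (rₐ − rₚ) / (rₐ + rₚ).
e = (3.93598e+12 − 4.7483e+11) / (3.93598e+12 + 4.7483e+11) = 3.46115e+12 / 4.41081e+12 ≈ 0.7847.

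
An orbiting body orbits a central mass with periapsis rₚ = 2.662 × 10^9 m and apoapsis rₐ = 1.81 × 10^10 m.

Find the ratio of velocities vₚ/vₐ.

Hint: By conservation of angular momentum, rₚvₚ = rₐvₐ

Conservation of angular momentum gives rₚvₚ = rₐvₐ, so vₚ/vₐ = rₐ/rₚ.
vₚ/vₐ = 1.81e+10 / 2.662e+09 ≈ 6.799.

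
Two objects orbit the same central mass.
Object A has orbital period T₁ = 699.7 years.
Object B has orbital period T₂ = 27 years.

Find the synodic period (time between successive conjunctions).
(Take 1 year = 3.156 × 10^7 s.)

Convert to SI: T₁ = 699.7 years = 2.20825e+10 s; T₂ = 27 years = 8.5212e+08 s.
T_syn = |T₁ · T₂ / (T₁ − T₂)|.
T_syn = |2.20825e+10 · 8.5212e+08 / (2.20825e+10 − 8.5212e+08)| s ≈ 8.863e+08 s = 28.08 years.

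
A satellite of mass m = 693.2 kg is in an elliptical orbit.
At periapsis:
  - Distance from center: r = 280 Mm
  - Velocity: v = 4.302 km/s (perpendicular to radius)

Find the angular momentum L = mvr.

Convert to SI: r = 280 Mm = 2.8e+08 m; v = 4.302 km/s = 4302 m/s.
Since v is perpendicular to r, L = m · v · r.
L = 693.2 · 4302 · 2.8e+08 kg·m²/s ≈ 8.35e+14 kg·m²/s.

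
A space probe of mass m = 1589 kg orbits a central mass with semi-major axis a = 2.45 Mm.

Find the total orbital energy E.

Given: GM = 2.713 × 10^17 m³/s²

Convert to SI: a = 2.45 Mm = 2.45e+06 m.
E = −GMm / (2a).
E = −2.713e+17 · 1589 / (2 · 2.45e+06) J ≈ -8.798e+13 J = -87.98 TJ.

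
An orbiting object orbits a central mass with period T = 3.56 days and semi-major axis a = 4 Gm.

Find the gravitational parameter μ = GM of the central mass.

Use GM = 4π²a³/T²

Convert to SI: T = 3.56 days = 307584 s; a = 4 Gm = 4e+09 m.
GM = 4π² · a³ / T².
GM = 4π² · (4e+09)³ / (307584)² m³/s² ≈ 2.671e+19 m³/s² = 2.671 × 10^19 m³/s².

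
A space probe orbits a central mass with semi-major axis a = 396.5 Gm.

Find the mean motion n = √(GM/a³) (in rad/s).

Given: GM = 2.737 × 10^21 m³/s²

Convert to SI: a = 396.5 Gm = 3.965e+11 m.
n = √(GM / a³).
n = √(2.737e+21 / (3.965e+11)³) rad/s ≈ 2.095e-07 rad/s.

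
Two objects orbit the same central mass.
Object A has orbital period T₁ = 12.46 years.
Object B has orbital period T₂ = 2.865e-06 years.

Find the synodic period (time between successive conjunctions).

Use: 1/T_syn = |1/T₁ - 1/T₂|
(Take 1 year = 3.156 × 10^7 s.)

Convert to SI: T₁ = 12.46 years = 3.93238e+08 s; T₂ = 2.865e-06 years = 90.4194 s.
T_syn = |T₁ · T₂ / (T₁ − T₂)|.
T_syn = |3.93238e+08 · 90.4194 / (3.93238e+08 − 90.4194)| s ≈ 90.42 s = 2.865e-06 years.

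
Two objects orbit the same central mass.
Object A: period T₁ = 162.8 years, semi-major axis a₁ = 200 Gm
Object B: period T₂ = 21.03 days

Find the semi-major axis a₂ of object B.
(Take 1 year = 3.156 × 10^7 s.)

Convert to SI: T₁ = 162.8 years = 5.13797e+09 s; a₁ = 200 Gm = 2e+11 m; T₂ = 21.03 days = 1.81699e+06 s.
Kepler's third law: (T₁/T₂)² = (a₁/a₂)³ ⇒ a₂ = a₁ · (T₂/T₁)^(2/3).
T₂/T₁ = 1.81699e+06 / 5.13797e+09 = 0.00035364.
a₂ = 2e+11 · (0.00035364)^(2/3) m ≈ 1e+09 m = 1 Gm.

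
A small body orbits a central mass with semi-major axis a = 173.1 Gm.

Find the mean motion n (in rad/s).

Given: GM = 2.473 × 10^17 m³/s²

Convert to SI: a = 173.1 Gm = 1.731e+11 m.
n = √(GM / a³).
n = √(2.473e+17 / (1.731e+11)³) rad/s ≈ 6.905e-09 rad/s.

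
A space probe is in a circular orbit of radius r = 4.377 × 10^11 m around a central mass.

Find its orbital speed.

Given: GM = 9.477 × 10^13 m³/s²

For a circular orbit, gravity supplies the centripetal force, so v = √(GM / r).
v = √(9.477e+13 / 4.377e+11) m/s ≈ 14.71 m/s = 14.71 m/s.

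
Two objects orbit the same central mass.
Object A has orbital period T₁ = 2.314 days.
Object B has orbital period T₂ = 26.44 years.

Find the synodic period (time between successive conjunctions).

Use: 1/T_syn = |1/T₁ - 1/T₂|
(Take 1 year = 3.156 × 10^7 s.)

Convert to SI: T₁ = 2.314 days = 199930 s; T₂ = 26.44 years = 8.34446e+08 s.
T_syn = |T₁ · T₂ / (T₁ − T₂)|.
T_syn = |199930 · 8.34446e+08 / (199930 − 8.34446e+08)| s ≈ 2e+05 s = 2.315 days.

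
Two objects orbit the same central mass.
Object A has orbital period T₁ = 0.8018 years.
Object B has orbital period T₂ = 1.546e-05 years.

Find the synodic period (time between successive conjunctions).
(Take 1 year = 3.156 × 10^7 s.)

Convert to SI: T₁ = 0.8018 years = 2.53048e+07 s; T₂ = 1.546e-05 years = 487.918 s.
T_syn = |T₁ · T₂ / (T₁ − T₂)|.
T_syn = |2.53048e+07 · 487.918 / (2.53048e+07 − 487.918)| s ≈ 487.9 s = 1.546e-05 years.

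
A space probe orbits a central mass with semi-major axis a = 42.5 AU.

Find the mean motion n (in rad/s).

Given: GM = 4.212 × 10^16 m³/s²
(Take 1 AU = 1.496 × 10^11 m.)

Convert to SI: a = 42.5 AU = 6.358e+12 m.
n = √(GM / a³).
n = √(4.212e+16 / (6.358e+12)³) rad/s ≈ 1.28e-11 rad/s.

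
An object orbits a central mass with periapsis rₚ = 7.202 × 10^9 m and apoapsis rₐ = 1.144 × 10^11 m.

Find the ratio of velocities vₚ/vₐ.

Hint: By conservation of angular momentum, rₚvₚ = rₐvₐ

Conservation of angular momentum gives rₚvₚ = rₐvₐ, so vₚ/vₐ = rₐ/rₚ.
vₚ/vₐ = 1.144e+11 / 7.202e+09 ≈ 15.88.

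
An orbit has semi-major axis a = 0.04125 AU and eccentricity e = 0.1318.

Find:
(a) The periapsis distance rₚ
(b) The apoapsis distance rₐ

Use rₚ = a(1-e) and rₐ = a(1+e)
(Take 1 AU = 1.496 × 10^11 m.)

Convert to SI: a = 0.04125 AU = 6.171e+09 m.
(a) rₚ = a(1 − e) = 6.171e+09 · (1 − 0.1318) = 6.171e+09 · 0.8682 ≈ 5.358e+09 m = 0.03581 AU.
(b) rₐ = a(1 + e) = 6.171e+09 · (1 + 0.1318) = 6.171e+09 · 1.1318 ≈ 6.984e+09 m = 0.04669 AU.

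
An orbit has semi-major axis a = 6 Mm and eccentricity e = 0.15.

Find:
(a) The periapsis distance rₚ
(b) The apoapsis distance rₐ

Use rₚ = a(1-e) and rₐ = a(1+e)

Convert to SI: a = 6 Mm = 6e+06 m.
(a) rₚ = a(1 − e) = 6e+06 · (1 − 0.15) = 6e+06 · 0.85 ≈ 5.1e+06 m = 5.1 Mm.
(b) rₐ = a(1 + e) = 6e+06 · (1 + 0.15) = 6e+06 · 1.15 ≈ 6.9e+06 m = 6.9 Mm.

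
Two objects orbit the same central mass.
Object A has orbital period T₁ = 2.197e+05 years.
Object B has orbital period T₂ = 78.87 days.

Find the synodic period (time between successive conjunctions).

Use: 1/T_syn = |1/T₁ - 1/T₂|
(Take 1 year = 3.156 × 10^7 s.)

Convert to SI: T₁ = 2.197e+05 years = 6.93373e+12 s; T₂ = 78.87 days = 6.81437e+06 s.
T_syn = |T₁ · T₂ / (T₁ − T₂)|.
T_syn = |6.93373e+12 · 6.81437e+06 / (6.93373e+12 − 6.81437e+06)| s ≈ 6.814e+06 s = 78.87 days.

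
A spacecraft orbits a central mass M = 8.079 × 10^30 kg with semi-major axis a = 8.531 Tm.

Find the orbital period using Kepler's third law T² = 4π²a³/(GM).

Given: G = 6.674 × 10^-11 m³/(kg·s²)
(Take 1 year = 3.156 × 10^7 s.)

Convert to SI: a = 8.531 Tm = 8.531e+12 m.
GM = G · M = 6.674e-11 · 8.079e+30 = 5.39192e+20 m³/s².
Kepler's third law: T = 2π √(a³ / GM).
Substituting a = 8.531e+12 m and GM = 5.39192e+20 m³/s²:
T = 2π √((8.531e+12)³ / 5.39192e+20) s
T ≈ 6.742e+09 s = 213.6 years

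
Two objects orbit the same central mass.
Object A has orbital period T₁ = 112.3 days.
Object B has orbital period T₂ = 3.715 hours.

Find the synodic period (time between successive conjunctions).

Convert to SI: T₁ = 112.3 days = 9.70272e+06 s; T₂ = 3.715 hours = 13374 s.
T_syn = |T₁ · T₂ / (T₁ − T₂)|.
T_syn = |9.70272e+06 · 13374 / (9.70272e+06 − 13374)| s ≈ 1.339e+04 s = 3.72 hours.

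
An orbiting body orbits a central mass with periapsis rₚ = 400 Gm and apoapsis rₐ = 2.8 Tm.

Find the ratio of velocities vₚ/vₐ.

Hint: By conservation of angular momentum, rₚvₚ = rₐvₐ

Convert to SI: rₚ = 400 Gm = 4e+11 m; rₐ = 2.8 Tm = 2.8e+12 m.
Conservation of angular momentum gives rₚvₚ = rₐvₐ, so vₚ/vₐ = rₐ/rₚ.
vₚ/vₐ = 2.8e+12 / 4e+11 ≈ 7.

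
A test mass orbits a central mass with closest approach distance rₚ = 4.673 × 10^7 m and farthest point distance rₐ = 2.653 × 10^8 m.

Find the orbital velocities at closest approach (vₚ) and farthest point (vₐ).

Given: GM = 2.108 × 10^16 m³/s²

Use the vis-viva equation v² = GM(2/r − 1/a) with a = (rₚ + rₐ)/2 = (4.673e+07 + 2.653e+08)/2 = 1.56015e+08 m.
vₚ = √(GM · (2/rₚ − 1/a)) = √(2.108e+16 · (2/4.673e+07 − 1/1.56015e+08)) m/s ≈ 2.77e+04 m/s = 27.7 km/s.
vₐ = √(GM · (2/rₐ − 1/a)) = √(2.108e+16 · (2/2.653e+08 − 1/1.56015e+08)) m/s ≈ 4878 m/s = 4.878 km/s.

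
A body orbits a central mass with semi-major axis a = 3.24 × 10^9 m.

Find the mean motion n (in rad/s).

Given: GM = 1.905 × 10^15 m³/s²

n = √(GM / a³).
n = √(1.905e+15 / (3.24e+09)³) rad/s ≈ 2.367e-07 rad/s.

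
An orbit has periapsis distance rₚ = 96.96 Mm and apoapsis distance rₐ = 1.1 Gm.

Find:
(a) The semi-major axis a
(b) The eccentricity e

Convert to SI: rₚ = 96.96 Mm = 9.696e+07 m; rₐ = 1.1 Gm = 1.1e+09 m.
(a) a = (rₚ + rₐ) / 2 = (9.696e+07 + 1.1e+09) / 2 ≈ 5.985e+08 m = 598.5 Mm.
(b) e = (rₐ − rₚ) / (rₐ + rₚ) = (1.1e+09 − 9.696e+07) / (1.1e+09 + 9.696e+07) ≈ 0.838.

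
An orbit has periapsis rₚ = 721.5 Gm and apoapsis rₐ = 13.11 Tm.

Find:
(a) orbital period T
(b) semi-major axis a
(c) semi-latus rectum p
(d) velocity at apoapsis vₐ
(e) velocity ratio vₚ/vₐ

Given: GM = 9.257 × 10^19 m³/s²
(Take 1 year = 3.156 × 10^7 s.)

Convert to SI: rₚ = 721.5 Gm = 7.215e+11 m; rₐ = 13.11 Tm = 1.311e+13 m.
(a) With a = (rₚ + rₐ)/2 = 6.91575e+12 m, T = 2π √(a³/GM) = 2π √((6.91575e+12)³/9.257e+19) s ≈ 1.188e+10 s
(b) a = (rₚ + rₐ)/2 = (7.215e+11 + 1.311e+13)/2 ≈ 6.916e+12 m
(c) From a = (rₚ + rₐ)/2 = 6.91575e+12 m and e = (rₐ − rₚ)/(rₐ + rₚ) = 0.895673, p = a(1 − e²) = 6.91575e+12 · (1 − (0.895673)²) ≈ 1.368e+12 m
(d) With a = (rₚ + rₐ)/2 = 6.91575e+12 m, vₐ = √(GM (2/rₐ − 1/a)) = √(9.257e+19 · (2/1.311e+13 − 1/6.91575e+12)) m/s ≈ 858.3 m/s
(e) Conservation of angular momentum (rₚvₚ = rₐvₐ) gives vₚ/vₐ = rₐ/rₚ = 1.311e+13/7.215e+11 ≈ 18.17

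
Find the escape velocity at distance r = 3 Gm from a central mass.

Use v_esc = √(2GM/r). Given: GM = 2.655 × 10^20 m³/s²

Convert to SI: r = 3 Gm = 3e+09 m.
Escape velocity comes from setting total energy to zero: ½v² − GM/r = 0 ⇒ v_esc = √(2GM / r).
v_esc = √(2 · 2.655e+20 / 3e+09) m/s ≈ 4.207e+05 m/s = 420.7 km/s.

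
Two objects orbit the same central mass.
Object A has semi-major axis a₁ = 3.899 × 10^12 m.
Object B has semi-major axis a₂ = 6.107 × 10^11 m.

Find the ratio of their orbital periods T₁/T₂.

From Kepler's third law, (T₁/T₂)² = (a₁/a₂)³, so T₁/T₂ = (a₁/a₂)^(3/2).
a₁/a₂ = 3.899e+12 / 6.107e+11 = 6.38448.
T₁/T₂ = (6.38448)^(3/2) ≈ 16.13.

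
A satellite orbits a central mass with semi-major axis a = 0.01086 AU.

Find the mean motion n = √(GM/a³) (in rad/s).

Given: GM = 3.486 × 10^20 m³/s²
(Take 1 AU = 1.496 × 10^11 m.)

Convert to SI: a = 0.01086 AU = 1.62466e+09 m.
n = √(GM / a³).
n = √(3.486e+20 / (1.62466e+09)³) rad/s ≈ 0.0002851 rad/s.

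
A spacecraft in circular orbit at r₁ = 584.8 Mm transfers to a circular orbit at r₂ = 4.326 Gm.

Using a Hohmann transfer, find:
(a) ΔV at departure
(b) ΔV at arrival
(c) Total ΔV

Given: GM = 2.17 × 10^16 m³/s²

Convert to SI: r₁ = 584.8 Mm = 5.848e+08 m; r₂ = 4.326 Gm = 4.326e+09 m.
Transfer semi-major axis: a_t = (r₁ + r₂)/2 = (5.848e+08 + 4.326e+09)/2 = 2.4554e+09 m.
Circular speeds: v₁ = √(GM/r₁) = 6091.53 m/s, v₂ = √(GM/r₂) = 2239.68 m/s.
Transfer speeds (vis-viva v² = GM(2/r − 1/a_t)): v₁ᵗ = 8085.53 m/s, v₂ᵗ = 1093.02 m/s.
(a) ΔV₁ = |v₁ᵗ − v₁| ≈ 1994 m/s = 1.994 km/s.
(b) ΔV₂ = |v₂ − v₂ᵗ| ≈ 1147 m/s = 1.147 km/s.
(c) ΔV_total = ΔV₁ + ΔV₂ ≈ 3141 m/s = 3.141 km/s.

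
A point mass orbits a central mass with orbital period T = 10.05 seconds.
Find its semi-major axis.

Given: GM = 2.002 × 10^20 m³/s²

Invert Kepler's third law: a = (GM · T² / (4π²))^(1/3).
Substituting T = 10.05 s and GM = 2.002e+20 m³/s²:
a = (2.002e+20 · (10.05)² / (4π²))^(1/3) m
a ≈ 8.001e+06 m = 8.001 Mm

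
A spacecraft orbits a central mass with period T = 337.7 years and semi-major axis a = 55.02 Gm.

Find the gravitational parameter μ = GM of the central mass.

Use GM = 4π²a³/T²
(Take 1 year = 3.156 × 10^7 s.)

Convert to SI: T = 337.7 years = 1.06578e+10 s; a = 55.02 Gm = 5.502e+10 m.
GM = 4π² · a³ / T².
GM = 4π² · (5.502e+10)³ / (1.06578e+10)² m³/s² ≈ 5.789e+13 m³/s² = 5.789 × 10^13 m³/s².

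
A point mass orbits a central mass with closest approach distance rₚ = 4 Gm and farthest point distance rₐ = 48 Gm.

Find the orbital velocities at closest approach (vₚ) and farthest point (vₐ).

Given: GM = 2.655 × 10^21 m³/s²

Convert to SI: rₚ = 4 Gm = 4e+09 m; rₐ = 48 Gm = 4.8e+10 m.
Use the vis-viva equation v² = GM(2/r − 1/a) with a = (rₚ + rₐ)/2 = (4e+09 + 4.8e+10)/2 = 2.6e+10 m.
vₚ = √(GM · (2/rₚ − 1/a)) = √(2.655e+21 · (2/4e+09 − 1/2.6e+10)) m/s ≈ 1.107e+06 m/s = 1107 km/s.
vₐ = √(GM · (2/rₐ − 1/a)) = √(2.655e+21 · (2/4.8e+10 − 1/2.6e+10)) m/s ≈ 9.225e+04 m/s = 92.25 km/s.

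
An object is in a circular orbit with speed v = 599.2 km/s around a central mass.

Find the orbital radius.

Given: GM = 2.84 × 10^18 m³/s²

Convert to SI: v = 599.2 km/s = 599200 m/s.
For a circular orbit, v² = GM / r, so r = GM / v².
r = 2.84e+18 / (599200)² m ≈ 7.91e+06 m = 7.91 Mm.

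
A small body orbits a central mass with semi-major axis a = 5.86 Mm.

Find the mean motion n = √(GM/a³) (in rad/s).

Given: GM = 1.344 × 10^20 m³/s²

Convert to SI: a = 5.86 Mm = 5.86e+06 m.
n = √(GM / a³).
n = √(1.344e+20 / (5.86e+06)³) rad/s ≈ 0.8172 rad/s.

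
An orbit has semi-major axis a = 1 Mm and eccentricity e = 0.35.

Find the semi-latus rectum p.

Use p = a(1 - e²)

Convert to SI: a = 1 Mm = 1e+06 m.
p = a (1 − e²).
p = 1e+06 · (1 − (0.35)²) = 1e+06 · 0.8775 ≈ 8.775e+05 m = 877.5 km.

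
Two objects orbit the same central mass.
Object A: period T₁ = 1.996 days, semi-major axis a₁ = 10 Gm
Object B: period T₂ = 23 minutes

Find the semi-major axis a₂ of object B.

Convert to SI: T₁ = 1.996 days = 172454 s; a₁ = 10 Gm = 1e+10 m; T₂ = 23 minutes = 1380 s.
Kepler's third law: (T₁/T₂)² = (a₁/a₂)³ ⇒ a₂ = a₁ · (T₂/T₁)^(2/3).
T₂/T₁ = 1380 / 172454 = 0.00800212.
a₂ = 1e+10 · (0.00800212)^(2/3) m ≈ 4.001e+08 m = 400.1 Mm.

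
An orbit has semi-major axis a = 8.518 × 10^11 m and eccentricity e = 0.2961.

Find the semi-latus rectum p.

p = a (1 − e²).
p = 8.518e+11 · (1 − (0.2961)²) = 8.518e+11 · 0.912325 ≈ 7.771e+11 m = 7.771 × 10^11 m.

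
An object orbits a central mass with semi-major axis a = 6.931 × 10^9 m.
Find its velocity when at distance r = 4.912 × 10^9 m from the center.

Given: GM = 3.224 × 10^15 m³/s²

Vis-viva: v = √(GM · (2/r − 1/a)).
2/r − 1/a = 2/4.912e+09 − 1/6.931e+09 = 2.62887e-10 m⁻¹.
v = √(3.224e+15 · 2.62887e-10) m/s ≈ 920.6 m/s = 920.6 m/s.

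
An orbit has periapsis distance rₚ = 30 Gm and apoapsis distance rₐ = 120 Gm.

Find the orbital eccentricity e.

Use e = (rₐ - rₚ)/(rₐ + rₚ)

Convert to SI: rₚ = 30 Gm = 3e+10 m; rₐ = 120 Gm = 1.2e+11 m.
e = (rₐ − rₚ) / (rₐ + rₚ).
e = (1.2e+11 − 3e+10) / (1.2e+11 + 3e+10) = 9e+10 / 1.5e+11 ≈ 0.6.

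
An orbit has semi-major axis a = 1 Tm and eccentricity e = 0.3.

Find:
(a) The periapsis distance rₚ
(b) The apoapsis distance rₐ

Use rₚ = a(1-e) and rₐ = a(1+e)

Convert to SI: a = 1 Tm = 1e+12 m.
(a) rₚ = a(1 − e) = 1e+12 · (1 − 0.3) = 1e+12 · 0.7 ≈ 7e+11 m = 700 Gm.
(b) rₐ = a(1 + e) = 1e+12 · (1 + 0.3) = 1e+12 · 1.3 ≈ 1.3e+12 m = 1.3 Tm.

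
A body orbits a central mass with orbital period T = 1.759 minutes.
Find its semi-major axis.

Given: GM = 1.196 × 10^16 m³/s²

Convert to SI: T = 1.759 minutes = 105.54 s.
Invert Kepler's third law: a = (GM · T² / (4π²))^(1/3).
Substituting T = 105.54 s and GM = 1.196e+16 m³/s²:
a = (1.196e+16 · (105.54)² / (4π²))^(1/3) m
a ≈ 1.5e+06 m = 1.5 Mm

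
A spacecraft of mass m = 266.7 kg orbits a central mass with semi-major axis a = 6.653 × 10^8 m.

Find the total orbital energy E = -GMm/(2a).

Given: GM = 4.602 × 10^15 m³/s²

E = −GMm / (2a).
E = −4.602e+15 · 266.7 / (2 · 6.653e+08) J ≈ -9.224e+08 J = -922.4 MJ.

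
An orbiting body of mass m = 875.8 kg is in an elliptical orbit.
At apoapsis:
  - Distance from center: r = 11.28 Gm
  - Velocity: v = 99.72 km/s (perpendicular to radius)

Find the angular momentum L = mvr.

Convert to SI: r = 11.28 Gm = 1.128e+10 m; v = 99.72 km/s = 99720 m/s.
Since v is perpendicular to r, L = m · v · r.
L = 875.8 · 99720 · 1.128e+10 kg·m²/s ≈ 9.851e+17 kg·m²/s.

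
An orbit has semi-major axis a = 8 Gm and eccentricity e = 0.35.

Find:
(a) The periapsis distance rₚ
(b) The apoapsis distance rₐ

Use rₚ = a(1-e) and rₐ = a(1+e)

Convert to SI: a = 8 Gm = 8e+09 m.
(a) rₚ = a(1 − e) = 8e+09 · (1 − 0.35) = 8e+09 · 0.65 ≈ 5.2e+09 m = 5.2 Gm.
(b) rₐ = a(1 + e) = 8e+09 · (1 + 0.35) = 8e+09 · 1.35 ≈ 1.08e+10 m = 10.8 Gm.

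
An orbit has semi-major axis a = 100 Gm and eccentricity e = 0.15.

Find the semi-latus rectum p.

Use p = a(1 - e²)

Convert to SI: a = 100 Gm = 1e+11 m.
p = a (1 − e²).
p = 1e+11 · (1 − (0.15)²) = 1e+11 · 0.9775 ≈ 9.775e+10 m = 97.75 Gm.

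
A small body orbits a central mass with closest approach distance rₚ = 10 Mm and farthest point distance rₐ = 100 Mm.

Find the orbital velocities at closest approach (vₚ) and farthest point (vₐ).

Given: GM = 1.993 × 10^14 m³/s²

Convert to SI: rₚ = 10 Mm = 1e+07 m; rₐ = 100 Mm = 1e+08 m.
Use the vis-viva equation v² = GM(2/r − 1/a) with a = (rₚ + rₐ)/2 = (1e+07 + 1e+08)/2 = 5.5e+07 m.
vₚ = √(GM · (2/rₚ − 1/a)) = √(1.993e+14 · (2/1e+07 − 1/5.5e+07)) m/s ≈ 6020 m/s = 6.02 km/s.
vₐ = √(GM · (2/rₐ − 1/a)) = √(1.993e+14 · (2/1e+08 − 1/5.5e+07)) m/s ≈ 602 m/s = 602 m/s.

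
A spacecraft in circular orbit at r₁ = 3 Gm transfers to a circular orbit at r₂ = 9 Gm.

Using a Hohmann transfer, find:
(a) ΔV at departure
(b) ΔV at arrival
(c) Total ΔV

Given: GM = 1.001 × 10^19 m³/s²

Convert to SI: r₁ = 3 Gm = 3e+09 m; r₂ = 9 Gm = 9e+09 m.
Transfer semi-major axis: a_t = (r₁ + r₂)/2 = (3e+09 + 9e+09)/2 = 6e+09 m.
Circular speeds: v₁ = √(GM/r₁) = 57763.9 m/s, v₂ = √(GM/r₂) = 33350 m/s.
Transfer speeds (vis-viva v² = GM(2/r − 1/a_t)): v₁ᵗ = 70746 m/s, v₂ᵗ = 23582 m/s.
(a) ΔV₁ = |v₁ᵗ − v₁| ≈ 1.298e+04 m/s = 12.98 km/s.
(b) ΔV₂ = |v₂ − v₂ᵗ| ≈ 9768 m/s = 9.768 km/s.
(c) ΔV_total = ΔV₁ + ΔV₂ ≈ 2.275e+04 m/s = 22.75 km/s.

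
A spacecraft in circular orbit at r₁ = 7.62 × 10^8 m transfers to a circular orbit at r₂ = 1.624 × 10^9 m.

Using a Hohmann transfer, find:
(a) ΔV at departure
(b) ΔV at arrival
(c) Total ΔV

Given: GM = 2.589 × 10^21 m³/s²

Transfer semi-major axis: a_t = (r₁ + r₂)/2 = (7.62e+08 + 1.624e+09)/2 = 1.193e+09 m.
Circular speeds: v₁ = √(GM/r₁) = 1.84327e+06 m/s, v₂ = √(GM/r₂) = 1.26262e+06 m/s.
Transfer speeds (vis-viva v² = GM(2/r − 1/a_t)): v₁ᵗ = 2.15061e+06 m/s, v₂ᵗ = 1.00909e+06 m/s.
(a) ΔV₁ = |v₁ᵗ − v₁| ≈ 3.073e+05 m/s = 307.3 km/s.
(b) ΔV₂ = |v₂ − v₂ᵗ| ≈ 2.535e+05 m/s = 253.5 km/s.
(c) ΔV_total = ΔV₁ + ΔV₂ ≈ 5.609e+05 m/s = 560.9 km/s.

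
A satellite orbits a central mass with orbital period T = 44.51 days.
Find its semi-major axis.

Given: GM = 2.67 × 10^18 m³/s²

Convert to SI: T = 44.51 days = 3.84566e+06 s.
Invert Kepler's third law: a = (GM · T² / (4π²))^(1/3).
Substituting T = 3.84566e+06 s and GM = 2.67e+18 m³/s²:
a = (2.67e+18 · (3.84566e+06)² / (4π²))^(1/3) m
a ≈ 1e+10 m = 10 Gm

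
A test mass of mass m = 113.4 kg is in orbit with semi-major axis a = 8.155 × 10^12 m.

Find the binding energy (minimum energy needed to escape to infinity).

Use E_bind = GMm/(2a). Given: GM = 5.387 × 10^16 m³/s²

Total orbital energy is E = −GMm/(2a); binding energy is E_bind = −E = GMm/(2a).
E_bind = 5.387e+16 · 113.4 / (2 · 8.155e+12) J ≈ 3.745e+05 J = 374.5 kJ.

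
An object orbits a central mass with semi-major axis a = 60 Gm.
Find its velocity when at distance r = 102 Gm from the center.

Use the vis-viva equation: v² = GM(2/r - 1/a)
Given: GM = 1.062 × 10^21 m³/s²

Convert to SI: a = 60 Gm = 6e+10 m; r = 102 Gm = 1.02e+11 m.
Vis-viva: v = √(GM · (2/r − 1/a)).
2/r − 1/a = 2/1.02e+11 − 1/6e+10 = 2.94118e-12 m⁻¹.
v = √(1.062e+21 · 2.94118e-12) m/s ≈ 5.589e+04 m/s = 55.89 km/s.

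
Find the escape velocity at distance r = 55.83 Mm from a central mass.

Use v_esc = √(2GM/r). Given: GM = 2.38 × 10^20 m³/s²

Convert to SI: r = 55.83 Mm = 5.583e+07 m.
Escape velocity comes from setting total energy to zero: ½v² − GM/r = 0 ⇒ v_esc = √(2GM / r).
v_esc = √(2 · 2.38e+20 / 5.583e+07) m/s ≈ 2.92e+06 m/s = 2920 km/s.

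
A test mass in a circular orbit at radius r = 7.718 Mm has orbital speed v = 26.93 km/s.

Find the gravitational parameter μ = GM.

Convert to SI: r = 7.718 Mm = 7.718e+06 m; v = 26.93 km/s = 26930 m/s.
For a circular orbit v² = GM/r, so GM = v² · r.
GM = (26930)² · 7.718e+06 m³/s² ≈ 5.597e+15 m³/s² = 5.597 × 10^15 m³/s².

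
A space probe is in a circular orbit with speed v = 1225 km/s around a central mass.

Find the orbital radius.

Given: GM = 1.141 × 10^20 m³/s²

Convert to SI: v = 1225 km/s = 1.225e+06 m/s.
For a circular orbit, v² = GM / r, so r = GM / v².
r = 1.141e+20 / (1.225e+06)² m ≈ 7.603e+07 m = 76.03 Mm.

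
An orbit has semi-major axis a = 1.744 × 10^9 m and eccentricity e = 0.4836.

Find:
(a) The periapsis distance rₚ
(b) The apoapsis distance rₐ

(a) rₚ = a(1 − e) = 1.744e+09 · (1 − 0.4836) = 1.744e+09 · 0.5164 ≈ 9.006e+08 m = 9.006 × 10^8 m.
(b) rₐ = a(1 + e) = 1.744e+09 · (1 + 0.4836) = 1.744e+09 · 1.4836 ≈ 2.587e+09 m = 2.587 × 10^9 m.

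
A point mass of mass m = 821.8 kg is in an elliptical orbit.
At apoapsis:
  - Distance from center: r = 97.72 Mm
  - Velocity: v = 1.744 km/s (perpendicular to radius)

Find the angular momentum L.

Convert to SI: r = 97.72 Mm = 9.772e+07 m; v = 1.744 km/s = 1744 m/s.
Since v is perpendicular to r, L = m · v · r.
L = 821.8 · 1744 · 9.772e+07 kg·m²/s ≈ 1.401e+14 kg·m²/s.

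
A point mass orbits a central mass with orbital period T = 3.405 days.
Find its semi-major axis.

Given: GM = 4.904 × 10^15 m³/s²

Convert to SI: T = 3.405 days = 294192 s.
Invert Kepler's third law: a = (GM · T² / (4π²))^(1/3).
Substituting T = 294192 s and GM = 4.904e+15 m³/s²:
a = (4.904e+15 · (294192)² / (4π²))^(1/3) m
a ≈ 2.207e+08 m = 220.7 Mm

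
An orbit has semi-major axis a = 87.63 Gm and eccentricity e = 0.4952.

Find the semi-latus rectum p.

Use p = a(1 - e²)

Convert to SI: a = 87.63 Gm = 8.763e+10 m.
p = a (1 − e²).
p = 8.763e+10 · (1 − (0.4952)²) = 8.763e+10 · 0.754777 ≈ 6.614e+10 m = 66.14 Gm.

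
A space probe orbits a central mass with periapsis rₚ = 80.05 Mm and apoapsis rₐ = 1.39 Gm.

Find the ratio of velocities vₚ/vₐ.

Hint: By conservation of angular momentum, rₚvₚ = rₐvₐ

Convert to SI: rₚ = 80.05 Mm = 8.005e+07 m; rₐ = 1.39 Gm = 1.39e+09 m.
Conservation of angular momentum gives rₚvₚ = rₐvₐ, so vₚ/vₐ = rₐ/rₚ.
vₚ/vₐ = 1.39e+09 / 8.005e+07 ≈ 17.36.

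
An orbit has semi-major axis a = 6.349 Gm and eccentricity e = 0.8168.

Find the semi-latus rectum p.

Convert to SI: a = 6.349 Gm = 6.349e+09 m.
p = a (1 − e²).
p = 6.349e+09 · (1 − (0.8168)²) = 6.349e+09 · 0.332838 ≈ 2.113e+09 m = 2.113 Gm.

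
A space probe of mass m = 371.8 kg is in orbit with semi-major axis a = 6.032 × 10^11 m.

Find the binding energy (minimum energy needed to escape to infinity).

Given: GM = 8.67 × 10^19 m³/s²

Total orbital energy is E = −GMm/(2a); binding energy is E_bind = −E = GMm/(2a).
E_bind = 8.67e+19 · 371.8 / (2 · 6.032e+11) J ≈ 2.672e+10 J = 26.72 GJ.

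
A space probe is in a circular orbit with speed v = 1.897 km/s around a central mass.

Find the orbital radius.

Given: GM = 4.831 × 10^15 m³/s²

Convert to SI: v = 1.897 km/s = 1897 m/s.
For a circular orbit, v² = GM / r, so r = GM / v².
r = 4.831e+15 / (1897)² m ≈ 1.342e+09 m = 1.342 Gm.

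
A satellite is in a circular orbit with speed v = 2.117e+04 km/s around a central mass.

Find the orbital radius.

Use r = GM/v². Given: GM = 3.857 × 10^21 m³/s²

Convert to SI: v = 2.117e+04 km/s = 2.117e+07 m/s.
For a circular orbit, v² = GM / r, so r = GM / v².
r = 3.857e+21 / (2.117e+07)² m ≈ 8.606e+06 m = 8.606 Mm.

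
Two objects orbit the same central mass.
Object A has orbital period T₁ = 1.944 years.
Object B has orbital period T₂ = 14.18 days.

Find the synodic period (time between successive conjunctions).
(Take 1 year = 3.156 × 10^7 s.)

Convert to SI: T₁ = 1.944 years = 6.13526e+07 s; T₂ = 14.18 days = 1.22515e+06 s.
T_syn = |T₁ · T₂ / (T₁ − T₂)|.
T_syn = |6.13526e+07 · 1.22515e+06 / (6.13526e+07 − 1.22515e+06)| s ≈ 1.25e+06 s = 14.47 days.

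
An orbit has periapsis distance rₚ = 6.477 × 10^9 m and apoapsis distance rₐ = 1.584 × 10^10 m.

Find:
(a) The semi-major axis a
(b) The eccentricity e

(a) a = (rₚ + rₐ) / 2 = (6.477e+09 + 1.584e+10) / 2 ≈ 1.116e+10 m = 1.116 × 10^10 m.
(b) e = (rₐ − rₚ) / (rₐ + rₚ) = (1.584e+10 − 6.477e+09) / (1.584e+10 + 6.477e+09) ≈ 0.4195.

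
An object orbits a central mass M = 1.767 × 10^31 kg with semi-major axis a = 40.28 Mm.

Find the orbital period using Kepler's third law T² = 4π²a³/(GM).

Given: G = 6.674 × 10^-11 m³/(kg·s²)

Convert to SI: a = 40.28 Mm = 4.028e+07 m.
GM = G · M = 6.674e-11 · 1.767e+31 = 1.1793e+21 m³/s².
Kepler's third law: T = 2π √(a³ / GM).
Substituting a = 4.028e+07 m and GM = 1.1793e+21 m³/s²:
T = 2π √((4.028e+07)³ / 1.1793e+21) s
T ≈ 46.77 s = 46.77 seconds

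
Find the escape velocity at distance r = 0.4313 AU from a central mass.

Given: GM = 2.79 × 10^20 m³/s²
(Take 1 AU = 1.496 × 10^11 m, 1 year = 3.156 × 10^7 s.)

Convert to SI: r = 0.4313 AU = 6.45225e+10 m.
Escape velocity comes from setting total energy to zero: ½v² − GM/r = 0 ⇒ v_esc = √(2GM / r).
v_esc = √(2 · 2.79e+20 / 6.45225e+10) m/s ≈ 9.3e+04 m/s = 19.62 AU/year.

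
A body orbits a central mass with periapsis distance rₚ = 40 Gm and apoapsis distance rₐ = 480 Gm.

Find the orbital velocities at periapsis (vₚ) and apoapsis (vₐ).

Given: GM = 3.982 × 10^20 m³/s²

Convert to SI: rₚ = 40 Gm = 4e+10 m; rₐ = 480 Gm = 4.8e+11 m.
Use the vis-viva equation v² = GM(2/r − 1/a) with a = (rₚ + rₐ)/2 = (4e+10 + 4.8e+11)/2 = 2.6e+11 m.
vₚ = √(GM · (2/rₚ − 1/a)) = √(3.982e+20 · (2/4e+10 − 1/2.6e+11)) m/s ≈ 1.356e+05 m/s = 135.6 km/s.
vₐ = √(GM · (2/rₐ − 1/a)) = √(3.982e+20 · (2/4.8e+11 − 1/2.6e+11)) m/s ≈ 1.13e+04 m/s = 11.3 km/s.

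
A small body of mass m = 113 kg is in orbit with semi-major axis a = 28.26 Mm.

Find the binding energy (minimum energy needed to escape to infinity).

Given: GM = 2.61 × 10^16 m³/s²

Convert to SI: a = 28.26 Mm = 2.826e+07 m.
Total orbital energy is E = −GMm/(2a); binding energy is E_bind = −E = GMm/(2a).
E_bind = 2.61e+16 · 113 / (2 · 2.826e+07) J ≈ 5.218e+10 J = 52.18 GJ.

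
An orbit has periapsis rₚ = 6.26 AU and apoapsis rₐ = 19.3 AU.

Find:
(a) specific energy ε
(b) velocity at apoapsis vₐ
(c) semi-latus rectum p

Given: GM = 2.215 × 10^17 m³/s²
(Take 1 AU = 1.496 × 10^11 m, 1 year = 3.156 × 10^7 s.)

Convert to SI: rₚ = 6.26 AU = 9.36496e+11 m; rₐ = 19.3 AU = 2.88728e+12 m.
(a) With a = (rₚ + rₐ)/2 = 1.91189e+12 m, ε = −GM/(2a) = −2.215e+17/(2 · 1.91189e+12) J/kg ≈ -5.793e+04 J/kg
(b) With a = (rₚ + rₐ)/2 = 1.91189e+12 m, vₐ = √(GM (2/rₐ − 1/a)) = √(2.215e+17 · (2/2.88728e+12 − 1/1.91189e+12)) m/s ≈ 193.8 m/s
(c) From a = (rₚ + rₐ)/2 = 1.91189e+12 m and e = (rₐ − rₚ)/(rₐ + rₚ) = 0.510172, p = a(1 − e²) = 1.91189e+12 · (1 − (0.510172)²) ≈ 1.414e+12 m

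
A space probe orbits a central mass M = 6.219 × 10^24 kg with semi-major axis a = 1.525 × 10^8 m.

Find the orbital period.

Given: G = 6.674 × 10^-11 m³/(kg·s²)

GM = G · M = 6.674e-11 · 6.219e+24 = 4.15056e+14 m³/s².
Kepler's third law: T = 2π √(a³ / GM).
Substituting a = 1.525e+08 m and GM = 4.15056e+14 m³/s²:
T = 2π √((1.525e+08)³ / 4.15056e+14) s
T ≈ 5.808e+05 s = 6.722 days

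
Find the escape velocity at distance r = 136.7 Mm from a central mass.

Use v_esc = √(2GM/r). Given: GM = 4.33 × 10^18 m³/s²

Convert to SI: r = 136.7 Mm = 1.367e+08 m.
Escape velocity comes from setting total energy to zero: ½v² − GM/r = 0 ⇒ v_esc = √(2GM / r).
v_esc = √(2 · 4.33e+18 / 1.367e+08) m/s ≈ 2.517e+05 m/s = 251.7 km/s.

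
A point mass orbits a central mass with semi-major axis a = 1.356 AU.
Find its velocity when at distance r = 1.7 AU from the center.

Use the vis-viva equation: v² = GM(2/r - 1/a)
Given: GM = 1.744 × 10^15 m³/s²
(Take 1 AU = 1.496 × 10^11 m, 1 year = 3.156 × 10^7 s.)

Convert to SI: a = 1.356 AU = 2.02858e+11 m; r = 1.7 AU = 2.5432e+11 m.
Vis-viva: v = √(GM · (2/r − 1/a)).
2/r − 1/a = 2/2.5432e+11 − 1/2.02858e+11 = 2.93454e-12 m⁻¹.
v = √(1.744e+15 · 2.93454e-12) m/s ≈ 71.54 m/s = 0.01509 AU/year.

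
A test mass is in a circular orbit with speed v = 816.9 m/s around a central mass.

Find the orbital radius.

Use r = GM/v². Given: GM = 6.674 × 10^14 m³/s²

For a circular orbit, v² = GM / r, so r = GM / v².
r = 6.674e+14 / (816.9)² m ≈ 1e+09 m = 1 Gm.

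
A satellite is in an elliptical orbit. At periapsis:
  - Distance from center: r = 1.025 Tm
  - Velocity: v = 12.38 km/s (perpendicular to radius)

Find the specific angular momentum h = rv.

Convert to SI: r = 1.025 Tm = 1.025e+12 m; v = 12.38 km/s = 12380 m/s.
With v perpendicular to r, h = r · v.
h = 1.025e+12 · 12380 m²/s ≈ 1.269e+16 m²/s.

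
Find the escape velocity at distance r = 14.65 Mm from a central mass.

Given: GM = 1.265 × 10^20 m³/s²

Convert to SI: r = 14.65 Mm = 1.465e+07 m.
Escape velocity comes from setting total energy to zero: ½v² − GM/r = 0 ⇒ v_esc = √(2GM / r).
v_esc = √(2 · 1.265e+20 / 1.465e+07) m/s ≈ 4.156e+06 m/s = 4156 km/s.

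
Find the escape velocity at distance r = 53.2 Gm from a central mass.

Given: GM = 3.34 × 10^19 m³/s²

Convert to SI: r = 53.2 Gm = 5.32e+10 m.
Escape velocity comes from setting total energy to zero: ½v² − GM/r = 0 ⇒ v_esc = √(2GM / r).
v_esc = √(2 · 3.34e+19 / 5.32e+10) m/s ≈ 3.543e+04 m/s = 35.43 km/s.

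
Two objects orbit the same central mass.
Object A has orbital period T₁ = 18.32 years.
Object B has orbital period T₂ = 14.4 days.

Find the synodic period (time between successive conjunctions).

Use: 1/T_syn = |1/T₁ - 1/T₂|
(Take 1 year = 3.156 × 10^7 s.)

Convert to SI: T₁ = 18.32 years = 5.78179e+08 s; T₂ = 14.4 days = 1.24416e+06 s.
T_syn = |T₁ · T₂ / (T₁ − T₂)|.
T_syn = |5.78179e+08 · 1.24416e+06 / (5.78179e+08 − 1.24416e+06)| s ≈ 1.247e+06 s = 14.43 days.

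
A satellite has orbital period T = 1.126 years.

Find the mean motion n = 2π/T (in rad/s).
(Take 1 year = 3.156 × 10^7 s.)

Convert to SI: T = 1.126 years = 3.55366e+07 s.
n = 2π / T.
n = 2π / 3.55366e+07 s ≈ 1.768e-07 rad/s.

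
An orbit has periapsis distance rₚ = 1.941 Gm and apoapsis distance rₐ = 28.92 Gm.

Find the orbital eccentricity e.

Convert to SI: rₚ = 1.941 Gm = 1.941e+09 m; rₐ = 28.92 Gm = 2.892e+10 m.
e = (rₐ − rₚ) / (rₐ + rₚ).
e = (2.892e+10 − 1.941e+09) / (2.892e+10 + 1.941e+09) = 2.6979e+10 / 3.0861e+10 ≈ 0.8742.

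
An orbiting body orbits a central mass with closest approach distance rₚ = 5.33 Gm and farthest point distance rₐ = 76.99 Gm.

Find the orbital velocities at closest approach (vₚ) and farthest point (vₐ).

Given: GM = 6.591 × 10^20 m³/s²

Convert to SI: rₚ = 5.33 Gm = 5.33e+09 m; rₐ = 76.99 Gm = 7.699e+10 m.
Use the vis-viva equation v² = GM(2/r − 1/a) with a = (rₚ + rₐ)/2 = (5.33e+09 + 7.699e+10)/2 = 4.116e+10 m.
vₚ = √(GM · (2/rₚ − 1/a)) = √(6.591e+20 · (2/5.33e+09 − 1/4.116e+10)) m/s ≈ 4.809e+05 m/s = 480.9 km/s.
vₐ = √(GM · (2/rₐ − 1/a)) = √(6.591e+20 · (2/7.699e+10 − 1/4.116e+10)) m/s ≈ 3.33e+04 m/s = 33.3 km/s.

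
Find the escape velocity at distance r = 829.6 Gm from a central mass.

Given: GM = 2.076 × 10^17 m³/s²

Convert to SI: r = 829.6 Gm = 8.296e+11 m.
Escape velocity comes from setting total energy to zero: ½v² − GM/r = 0 ⇒ v_esc = √(2GM / r).
v_esc = √(2 · 2.076e+17 / 8.296e+11) m/s ≈ 707.4 m/s = 707.4 m/s.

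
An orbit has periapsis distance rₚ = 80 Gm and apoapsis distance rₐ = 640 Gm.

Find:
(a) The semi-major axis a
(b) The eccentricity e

Convert to SI: rₚ = 80 Gm = 8e+10 m; rₐ = 640 Gm = 6.4e+11 m.
(a) a = (rₚ + rₐ) / 2 = (8e+10 + 6.4e+11) / 2 ≈ 3.6e+11 m = 360 Gm.
(b) e = (rₐ − rₚ) / (rₐ + rₚ) = (6.4e+11 − 8e+10) / (6.4e+11 + 8e+10) ≈ 0.7778.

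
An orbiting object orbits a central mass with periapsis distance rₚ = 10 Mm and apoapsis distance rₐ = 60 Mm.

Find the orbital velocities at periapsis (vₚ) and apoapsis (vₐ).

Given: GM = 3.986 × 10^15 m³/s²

Convert to SI: rₚ = 10 Mm = 1e+07 m; rₐ = 60 Mm = 6e+07 m.
Use the vis-viva equation v² = GM(2/r − 1/a) with a = (rₚ + rₐ)/2 = (1e+07 + 6e+07)/2 = 3.5e+07 m.
vₚ = √(GM · (2/rₚ − 1/a)) = √(3.986e+15 · (2/1e+07 − 1/3.5e+07)) m/s ≈ 2.614e+04 m/s = 26.14 km/s.
vₐ = √(GM · (2/rₐ − 1/a)) = √(3.986e+15 · (2/6e+07 − 1/3.5e+07)) m/s ≈ 4357 m/s = 4.357 km/s.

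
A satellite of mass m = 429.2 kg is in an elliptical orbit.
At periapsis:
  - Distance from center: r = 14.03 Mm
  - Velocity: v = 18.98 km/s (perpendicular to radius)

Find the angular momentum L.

Convert to SI: r = 14.03 Mm = 1.403e+07 m; v = 18.98 km/s = 18980 m/s.
Since v is perpendicular to r, L = m · v · r.
L = 429.2 · 18980 · 1.403e+07 kg·m²/s ≈ 1.143e+14 kg·m²/s.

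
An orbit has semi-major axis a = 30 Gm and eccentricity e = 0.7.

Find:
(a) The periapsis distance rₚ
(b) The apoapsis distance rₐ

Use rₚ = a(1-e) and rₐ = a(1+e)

Convert to SI: a = 30 Gm = 3e+10 m.
(a) rₚ = a(1 − e) = 3e+10 · (1 − 0.7) = 3e+10 · 0.3 ≈ 9e+09 m = 9 Gm.
(b) rₐ = a(1 + e) = 3e+10 · (1 + 0.7) = 3e+10 · 1.7 ≈ 5.1e+10 m = 51 Gm.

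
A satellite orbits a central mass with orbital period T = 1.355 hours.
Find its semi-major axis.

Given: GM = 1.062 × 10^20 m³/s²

Convert to SI: T = 1.355 hours = 4878 s.
Invert Kepler's third law: a = (GM · T² / (4π²))^(1/3).
Substituting T = 4878 s and GM = 1.062e+20 m³/s²:
a = (1.062e+20 · (4878)² / (4π²))^(1/3) m
a ≈ 4e+08 m = 400 Mm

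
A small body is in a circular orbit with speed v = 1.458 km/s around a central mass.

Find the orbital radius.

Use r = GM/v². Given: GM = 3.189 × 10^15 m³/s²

Convert to SI: v = 1.458 km/s = 1458 m/s.
For a circular orbit, v² = GM / r, so r = GM / v².
r = 3.189e+15 / (1458)² m ≈ 1.5e+09 m = 1.5 Gm.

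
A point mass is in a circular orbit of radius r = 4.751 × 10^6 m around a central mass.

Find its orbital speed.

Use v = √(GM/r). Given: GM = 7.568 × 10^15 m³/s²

For a circular orbit, gravity supplies the centripetal force, so v = √(GM / r).
v = √(7.568e+15 / 4.751e+06) m/s ≈ 3.991e+04 m/s = 39.91 km/s.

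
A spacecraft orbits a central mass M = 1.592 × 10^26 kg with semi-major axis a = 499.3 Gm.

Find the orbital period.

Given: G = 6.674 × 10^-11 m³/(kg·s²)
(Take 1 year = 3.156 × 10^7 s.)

Convert to SI: a = 499.3 Gm = 4.993e+11 m.
GM = G · M = 6.674e-11 · 1.592e+26 = 1.0625e+16 m³/s².
Kepler's third law: T = 2π √(a³ / GM).
Substituting a = 4.993e+11 m and GM = 1.0625e+16 m³/s²:
T = 2π √((4.993e+11)³ / 1.0625e+16) s
T ≈ 2.151e+10 s = 681.4 years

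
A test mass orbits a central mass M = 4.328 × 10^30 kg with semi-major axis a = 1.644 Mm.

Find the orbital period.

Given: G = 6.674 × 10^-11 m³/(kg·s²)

Convert to SI: a = 1.644 Mm = 1.644e+06 m.
GM = G · M = 6.674e-11 · 4.328e+30 = 2.88851e+20 m³/s².
Kepler's third law: T = 2π √(a³ / GM).
Substituting a = 1.644e+06 m and GM = 2.88851e+20 m³/s²:
T = 2π √((1.644e+06)³ / 2.88851e+20) s
T ≈ 0.7793 s = 0.7793 seconds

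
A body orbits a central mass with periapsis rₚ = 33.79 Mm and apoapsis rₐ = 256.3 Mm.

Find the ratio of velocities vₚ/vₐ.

Convert to SI: rₚ = 33.79 Mm = 3.379e+07 m; rₐ = 256.3 Mm = 2.563e+08 m.
Conservation of angular momentum gives rₚvₚ = rₐvₐ, so vₚ/vₐ = rₐ/rₚ.
vₚ/vₐ = 2.563e+08 / 3.379e+07 ≈ 7.585.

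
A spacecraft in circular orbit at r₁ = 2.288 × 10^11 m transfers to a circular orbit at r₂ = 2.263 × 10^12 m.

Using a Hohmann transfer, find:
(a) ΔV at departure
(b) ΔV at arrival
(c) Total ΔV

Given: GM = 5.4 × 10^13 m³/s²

Transfer semi-major axis: a_t = (r₁ + r₂)/2 = (2.288e+11 + 2.263e+12)/2 = 1.2459e+12 m.
Circular speeds: v₁ = √(GM/r₁) = 15.3627 m/s, v₂ = √(GM/r₂) = 4.88489 m/s.
Transfer speeds (vis-viva v² = GM(2/r − 1/a_t)): v₁ᵗ = 20.7047 m/s, v₂ᵗ = 2.09335 m/s.
(a) ΔV₁ = |v₁ᵗ − v₁| ≈ 5.342 m/s = 5.342 m/s.
(b) ΔV₂ = |v₂ − v₂ᵗ| ≈ 2.792 m/s = 2.792 m/s.
(c) ΔV_total = ΔV₁ + ΔV₂ ≈ 8.134 m/s = 8.134 m/s.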